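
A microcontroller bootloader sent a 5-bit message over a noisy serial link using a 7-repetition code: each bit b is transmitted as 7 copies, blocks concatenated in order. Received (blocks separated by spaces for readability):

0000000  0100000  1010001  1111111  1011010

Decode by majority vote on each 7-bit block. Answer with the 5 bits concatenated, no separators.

00011

Block 1 (0000000): 0 ones → 0
Block 2 (0100000): 1 one → 0
Block 3 (1010001): 3 ones → 0
Block 4 (1111111): 7 ones → 1
Block 5 (1011010): 4 ones → 1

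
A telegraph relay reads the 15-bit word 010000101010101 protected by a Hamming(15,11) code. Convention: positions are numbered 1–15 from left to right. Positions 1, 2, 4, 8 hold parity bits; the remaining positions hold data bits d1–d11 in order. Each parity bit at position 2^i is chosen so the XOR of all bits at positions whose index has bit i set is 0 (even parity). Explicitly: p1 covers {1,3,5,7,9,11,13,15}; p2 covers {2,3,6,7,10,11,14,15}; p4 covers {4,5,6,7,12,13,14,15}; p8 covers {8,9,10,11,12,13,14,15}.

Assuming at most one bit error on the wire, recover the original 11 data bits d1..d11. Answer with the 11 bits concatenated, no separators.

01011010101

s1 (pos 1,3,5,7,9,11,13,15): 0⊕0⊕0⊕1⊕1⊕1⊕1⊕1 = 1
s2 (pos 2,3,6,7,10,11,14,15): 1⊕0⊕0⊕1⊕0⊕1⊕0⊕1 = 0
s4 (pos 4,5,6,7,12,13,14,15): 0⊕0⊕0⊕1⊕0⊕1⊕0⊕1 = 1
s8 (pos 8,9,10,11,12,13,14,15): 0⊕1⊕0⊕1⊕0⊕1⊕0⊕1 = 0
Syndrome s8…s1 = 0101 → error at position 5.
Flip position 5: 010000101010101 → 010010101010101
Read data bits from positions 3,5,6,7,9,10,11,12,13,14,15: 01011010101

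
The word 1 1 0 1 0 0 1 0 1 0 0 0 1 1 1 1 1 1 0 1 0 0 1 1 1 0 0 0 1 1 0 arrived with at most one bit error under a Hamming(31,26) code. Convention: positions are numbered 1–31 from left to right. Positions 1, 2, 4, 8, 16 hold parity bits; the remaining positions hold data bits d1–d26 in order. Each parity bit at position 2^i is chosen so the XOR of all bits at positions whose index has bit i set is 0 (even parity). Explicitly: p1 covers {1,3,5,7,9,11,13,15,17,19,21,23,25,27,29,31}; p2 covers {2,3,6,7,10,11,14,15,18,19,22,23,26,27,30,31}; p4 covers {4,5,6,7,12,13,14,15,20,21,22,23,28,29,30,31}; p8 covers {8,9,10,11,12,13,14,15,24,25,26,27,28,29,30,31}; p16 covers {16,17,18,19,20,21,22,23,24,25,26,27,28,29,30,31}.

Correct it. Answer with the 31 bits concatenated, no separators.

1101001010001111110100011000110

s1 (pos 1,3,5,7,9,11,13,15,17,19,21,23,25,27,29,31): 1⊕0⊕0⊕1⊕1⊕0⊕1⊕1⊕1⊕0⊕0⊕1⊕1⊕0⊕1⊕0 = 1
s2 (pos 2,3,6,7,10,11,14,15,18,19,22,23,26,27,30,31): 1⊕0⊕0⊕1⊕0⊕0⊕1⊕1⊕1⊕0⊕0⊕1⊕0⊕0⊕1⊕0 = 1
s4 (pos 4,5,6,7,12,13,14,15,20,21,22,23,28,29,30,31): 1⊕0⊕0⊕1⊕0⊕1⊕1⊕1⊕1⊕0⊕0⊕1⊕0⊕1⊕1⊕0 = 1
s8 (pos 8,9,10,11,12,13,14,15,24,25,26,27,28,29,30,31): 0⊕1⊕0⊕0⊕0⊕1⊕1⊕1⊕1⊕1⊕0⊕0⊕0⊕1⊕1⊕0 = 0
s16 (pos 16,17,18,19,20,21,22,23,24,25,26,27,28,29,30,31): 1⊕1⊕1⊕0⊕1⊕0⊕0⊕1⊕1⊕1⊕0⊕0⊕0⊕1⊕1⊕0 = 1
Syndrome s16…s1 = 10111 → error at position 23.
Flip position 23: 1101001010001111110100111000110 → 1101001010001111110100011000110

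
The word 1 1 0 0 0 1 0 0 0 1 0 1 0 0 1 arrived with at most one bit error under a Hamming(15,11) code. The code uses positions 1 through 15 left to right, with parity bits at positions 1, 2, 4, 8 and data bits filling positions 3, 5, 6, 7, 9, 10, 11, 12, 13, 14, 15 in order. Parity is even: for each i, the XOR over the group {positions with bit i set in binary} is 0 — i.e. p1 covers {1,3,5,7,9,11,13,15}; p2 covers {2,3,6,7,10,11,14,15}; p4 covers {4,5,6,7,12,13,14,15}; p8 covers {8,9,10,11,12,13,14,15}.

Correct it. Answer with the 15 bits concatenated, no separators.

110001000100001

s1 (pos 1,3,5,7,9,11,13,15): 1⊕0⊕0⊕0⊕0⊕0⊕0⊕1 = 0
s2 (pos 2,3,6,7,10,11,14,15): 1⊕0⊕1⊕0⊕1⊕0⊕0⊕1 = 0
s4 (pos 4,5,6,7,12,13,14,15): 0⊕0⊕1⊕0⊕1⊕0⊕0⊕1 = 1
s8 (pos 8,9,10,11,12,13,14,15): 0⊕0⊕1⊕0⊕1⊕0⊕0⊕1 = 1
Syndrome s8…s1 = 1100 → error at position 12.
Flip position 12: 110001000101001 → 110001000100001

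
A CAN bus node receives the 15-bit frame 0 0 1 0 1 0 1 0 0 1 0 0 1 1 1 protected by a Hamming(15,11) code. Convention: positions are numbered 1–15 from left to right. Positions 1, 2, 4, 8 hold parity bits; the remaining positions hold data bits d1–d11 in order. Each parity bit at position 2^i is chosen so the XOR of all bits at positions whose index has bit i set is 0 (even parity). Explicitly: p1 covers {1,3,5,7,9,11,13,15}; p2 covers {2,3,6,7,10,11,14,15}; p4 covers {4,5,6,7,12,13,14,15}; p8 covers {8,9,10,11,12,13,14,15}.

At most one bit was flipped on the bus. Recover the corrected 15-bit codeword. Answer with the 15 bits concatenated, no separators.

001010000100111

s1 (pos 1,3,5,7,9,11,13,15): 0⊕1⊕1⊕1⊕0⊕0⊕1⊕1 = 1
s2 (pos 2,3,6,7,10,11,14,15): 0⊕1⊕0⊕1⊕1⊕0⊕1⊕1 = 1
s4 (pos 4,5,6,7,12,13,14,15): 0⊕1⊕0⊕1⊕0⊕1⊕1⊕1 = 1
s8 (pos 8,9,10,11,12,13,14,15): 0⊕0⊕1⊕0⊕0⊕1⊕1⊕1 = 0
Syndrome s8…s1 = 0111 → error at position 7.
Flip position 7: 001010100100111 → 001010000100111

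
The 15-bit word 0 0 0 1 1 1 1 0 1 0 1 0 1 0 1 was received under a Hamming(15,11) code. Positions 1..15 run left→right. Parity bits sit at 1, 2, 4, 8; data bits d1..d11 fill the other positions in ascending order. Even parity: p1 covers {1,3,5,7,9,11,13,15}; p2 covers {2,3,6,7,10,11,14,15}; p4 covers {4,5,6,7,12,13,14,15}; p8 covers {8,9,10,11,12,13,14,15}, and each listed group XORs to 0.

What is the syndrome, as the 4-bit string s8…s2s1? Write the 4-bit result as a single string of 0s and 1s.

s1 (pos 1,3,5,7,9,11,13,15): 0⊕0⊕1⊕1⊕1⊕1⊕1⊕1 = 0
s2 (pos 2,3,6,7,10,11,14,15): 0⊕0⊕1⊕1⊕0⊕1⊕0⊕1 = 0
s4 (pos 4,5,6,7,12,13,14,15): 1⊕1⊕1⊕1⊕0⊕1⊕0⊕1 = 0
s8 (pos 8,9,10,11,12,13,14,15): 0⊕1⊕0⊕1⊕0⊕1⊕0⊕1 = 0
Syndrome s8…s1 = 0000 → no error.

0000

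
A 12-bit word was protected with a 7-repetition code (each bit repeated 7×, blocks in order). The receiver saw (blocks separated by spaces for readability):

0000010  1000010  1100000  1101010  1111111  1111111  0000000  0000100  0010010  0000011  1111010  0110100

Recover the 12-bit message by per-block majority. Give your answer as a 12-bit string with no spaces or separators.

000111000010

Block 1 (0000010): 1 one → 0
Block 2 (1000010): 2 ones → 0
Block 3 (1100000): 2 ones → 0
Block 4 (1101010): 4 ones → 1
Block 5 (1111111): 7 ones → 1
Block 6 (1111111): 7 ones → 1
Block 7 (0000000): 0 ones → 0
Block 8 (0000100): 1 one → 0
Block 9 (0010010): 2 ones → 0
Block 10 (0000011): 2 ones → 0
Block 11 (1111010): 5 ones → 1
Block 12 (0110100): 3 ones → 0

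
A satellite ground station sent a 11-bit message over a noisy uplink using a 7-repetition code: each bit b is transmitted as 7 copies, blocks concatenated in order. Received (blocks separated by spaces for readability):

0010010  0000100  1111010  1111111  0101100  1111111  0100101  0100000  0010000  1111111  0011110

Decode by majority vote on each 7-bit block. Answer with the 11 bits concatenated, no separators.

Block 1 (0010010): 2 ones → 0
Block 2 (0000100): 1 one → 0
Block 3 (1111010): 5 ones → 1
Block 4 (1111111): 7 ones → 1
Block 5 (0101100): 3 ones → 0
Block 6 (1111111): 7 ones → 1
Block 7 (0100101): 3 ones → 0
Block 8 (0100000): 1 one → 0
Block 9 (0010000): 1 one → 0
Block 10 (1111111): 7 ones → 1
Block 11 (0011110): 4 ones → 1

00110100011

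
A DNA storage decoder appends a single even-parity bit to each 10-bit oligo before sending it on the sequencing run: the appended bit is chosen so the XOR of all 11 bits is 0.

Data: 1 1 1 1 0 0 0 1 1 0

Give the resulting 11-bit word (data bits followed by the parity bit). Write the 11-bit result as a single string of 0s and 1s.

11110001100

XOR of the 10 data bits: 1⊕1⊕1⊕1⊕0⊕0⊕0⊕1⊕1⊕0 = 0
Parity bit = 0 (so all 11 bits XOR to 0).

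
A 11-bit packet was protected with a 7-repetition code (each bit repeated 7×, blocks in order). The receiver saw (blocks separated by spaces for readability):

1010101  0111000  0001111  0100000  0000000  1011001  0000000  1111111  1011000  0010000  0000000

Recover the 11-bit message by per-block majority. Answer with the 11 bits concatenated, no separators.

Block 1 (1010101): 4 ones → 1
Block 2 (0111000): 3 ones → 0
Block 3 (0001111): 4 ones → 1
Block 4 (0100000): 1 one → 0
Block 5 (0000000): 0 ones → 0
Block 6 (1011001): 4 ones → 1
Block 7 (0000000): 0 ones → 0
Block 8 (1111111): 7 ones → 1
Block 9 (1011000): 3 ones → 0
Block 10 (0010000): 1 one → 0
Block 11 (0000000): 0 ones → 0

10100101000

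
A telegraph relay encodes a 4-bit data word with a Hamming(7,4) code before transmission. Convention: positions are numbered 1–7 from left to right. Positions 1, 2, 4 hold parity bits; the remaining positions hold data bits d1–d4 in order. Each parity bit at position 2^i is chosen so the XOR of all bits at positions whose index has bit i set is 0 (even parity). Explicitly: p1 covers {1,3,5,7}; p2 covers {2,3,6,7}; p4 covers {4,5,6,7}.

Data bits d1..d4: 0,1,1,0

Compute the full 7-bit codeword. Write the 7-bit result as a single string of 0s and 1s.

1100110

Place data at non-parity positions: p1 p2 0 p4 1 1 0
p1 (pos 1,3,5,7): XOR of data positions = 0⊕1⊕0 = 1
p2 (pos 2,3,6,7): XOR of data positions = 0⊕1⊕0 = 1
p4 (pos 4,5,6,7): XOR of data positions = 1⊕1⊕0 = 0
Codeword: 1100110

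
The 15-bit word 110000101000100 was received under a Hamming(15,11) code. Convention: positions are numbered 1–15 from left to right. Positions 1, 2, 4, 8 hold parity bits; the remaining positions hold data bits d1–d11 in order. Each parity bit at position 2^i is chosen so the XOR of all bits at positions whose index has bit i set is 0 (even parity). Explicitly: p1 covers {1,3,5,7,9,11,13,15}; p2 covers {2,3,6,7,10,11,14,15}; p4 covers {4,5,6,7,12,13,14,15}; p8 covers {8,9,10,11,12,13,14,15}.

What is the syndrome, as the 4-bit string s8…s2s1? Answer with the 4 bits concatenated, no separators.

s1 (pos 1,3,5,7,9,11,13,15): 1⊕0⊕0⊕1⊕1⊕0⊕1⊕0 = 0
s2 (pos 2,3,6,7,10,11,14,15): 1⊕0⊕0⊕1⊕0⊕0⊕0⊕0 = 0
s4 (pos 4,5,6,7,12,13,14,15): 0⊕0⊕0⊕1⊕0⊕1⊕0⊕0 = 0
s8 (pos 8,9,10,11,12,13,14,15): 0⊕1⊕0⊕0⊕0⊕1⊕0⊕0 = 0
Syndrome s8…s1 = 0000 → no error.

0000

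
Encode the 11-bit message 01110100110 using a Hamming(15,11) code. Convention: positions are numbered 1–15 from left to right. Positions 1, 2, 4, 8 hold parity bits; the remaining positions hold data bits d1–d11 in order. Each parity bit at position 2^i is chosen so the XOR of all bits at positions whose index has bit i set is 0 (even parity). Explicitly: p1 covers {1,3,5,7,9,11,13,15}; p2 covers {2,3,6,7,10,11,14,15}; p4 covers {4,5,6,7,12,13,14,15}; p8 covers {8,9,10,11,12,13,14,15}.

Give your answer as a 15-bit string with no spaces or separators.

100111110100110

Place data at non-parity positions: p1 p2 0 p4 1 1 1 p8 0 1 0 0 1 1 0
p1 (pos 1,3,5,7,9,11,13,15): XOR of data positions = 0⊕1⊕1⊕0⊕0⊕1⊕0 = 1
p2 (pos 2,3,6,7,10,11,14,15): XOR of data positions = 0⊕1⊕1⊕1⊕0⊕1⊕0 = 0
p4 (pos 4,5,6,7,12,13,14,15): XOR of data positions = 1⊕1⊕1⊕0⊕1⊕1⊕0 = 1
p8 (pos 8,9,10,11,12,13,14,15): XOR of data positions = 0⊕1⊕0⊕0⊕1⊕1⊕0 = 1
Codeword: 100111110100110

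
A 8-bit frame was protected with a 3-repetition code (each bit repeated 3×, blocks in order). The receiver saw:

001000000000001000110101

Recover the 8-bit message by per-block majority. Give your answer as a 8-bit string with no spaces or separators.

00000011

Block 1 (001): 1 one → 0
Block 2 (000): 0 ones → 0
Block 3 (000): 0 ones → 0
Block 4 (000): 0 ones → 0
Block 5 (001): 1 one → 0
Block 6 (000): 0 ones → 0
Block 7 (110): 2 ones → 1
Block 8 (101): 2 ones → 1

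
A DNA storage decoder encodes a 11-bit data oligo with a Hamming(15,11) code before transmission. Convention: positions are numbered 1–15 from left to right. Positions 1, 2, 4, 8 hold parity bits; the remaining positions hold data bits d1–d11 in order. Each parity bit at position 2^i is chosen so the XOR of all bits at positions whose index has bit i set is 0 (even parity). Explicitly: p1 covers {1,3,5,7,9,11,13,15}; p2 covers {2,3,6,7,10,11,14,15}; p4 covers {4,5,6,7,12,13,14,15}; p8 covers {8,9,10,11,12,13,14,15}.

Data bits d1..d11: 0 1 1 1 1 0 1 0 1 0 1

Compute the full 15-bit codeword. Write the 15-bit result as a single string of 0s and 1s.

000111101010101

Place data at non-parity positions: p1 p2 0 p4 1 1 1 p8 1 0 1 0 1 0 1
p1 (pos 1,3,5,7,9,11,13,15): XOR of data positions = 0⊕1⊕1⊕1⊕1⊕1⊕1 = 0
p2 (pos 2,3,6,7,10,11,14,15): XOR of data positions = 0⊕1⊕1⊕0⊕1⊕0⊕1 = 0
p4 (pos 4,5,6,7,12,13,14,15): XOR of data positions = 1⊕1⊕1⊕0⊕1⊕0⊕1 = 1
p8 (pos 8,9,10,11,12,13,14,15): XOR of data positions = 1⊕0⊕1⊕0⊕1⊕0⊕1 = 0
Codeword: 000111101010101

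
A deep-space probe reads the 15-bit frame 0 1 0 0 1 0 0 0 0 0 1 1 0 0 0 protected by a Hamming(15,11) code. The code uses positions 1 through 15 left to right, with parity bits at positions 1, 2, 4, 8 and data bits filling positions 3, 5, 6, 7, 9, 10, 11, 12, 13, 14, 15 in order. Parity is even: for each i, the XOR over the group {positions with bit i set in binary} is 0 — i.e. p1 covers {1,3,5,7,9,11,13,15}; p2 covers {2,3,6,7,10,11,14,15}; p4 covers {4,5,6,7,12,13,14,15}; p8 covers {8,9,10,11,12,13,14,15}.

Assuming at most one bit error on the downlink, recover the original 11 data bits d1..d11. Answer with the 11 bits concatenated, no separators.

s1 (pos 1,3,5,7,9,11,13,15): 0⊕0⊕1⊕0⊕0⊕1⊕0⊕0 = 0
s2 (pos 2,3,6,7,10,11,14,15): 1⊕0⊕0⊕0⊕0⊕1⊕0⊕0 = 0
s4 (pos 4,5,6,7,12,13,14,15): 0⊕1⊕0⊕0⊕1⊕0⊕0⊕0 = 0
s8 (pos 8,9,10,11,12,13,14,15): 0⊕0⊕0⊕1⊕1⊕0⊕0⊕0 = 0
Syndrome s8…s1 = 0000 → no error.
Read data bits from positions 3,5,6,7,9,10,11,12,13,14,15: 01000011000

01000011000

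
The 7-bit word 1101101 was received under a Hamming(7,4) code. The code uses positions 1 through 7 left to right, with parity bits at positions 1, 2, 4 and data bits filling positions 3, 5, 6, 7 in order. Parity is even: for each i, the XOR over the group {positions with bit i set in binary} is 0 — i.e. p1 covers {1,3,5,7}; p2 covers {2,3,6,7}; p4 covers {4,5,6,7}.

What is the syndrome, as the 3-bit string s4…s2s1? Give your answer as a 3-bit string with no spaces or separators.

101

s1 (pos 1,3,5,7): 1⊕0⊕1⊕1 = 1
s2 (pos 2,3,6,7): 1⊕0⊕0⊕1 = 0
s4 (pos 4,5,6,7): 1⊕1⊕0⊕1 = 1
Syndrome s4…s1 = 101 → error at position 5.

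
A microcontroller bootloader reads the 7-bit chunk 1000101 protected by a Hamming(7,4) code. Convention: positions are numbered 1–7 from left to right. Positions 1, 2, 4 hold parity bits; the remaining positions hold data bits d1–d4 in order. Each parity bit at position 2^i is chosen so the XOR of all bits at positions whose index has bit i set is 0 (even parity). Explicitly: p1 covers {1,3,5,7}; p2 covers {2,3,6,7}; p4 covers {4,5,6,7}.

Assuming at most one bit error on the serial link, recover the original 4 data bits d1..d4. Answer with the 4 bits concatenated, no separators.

1101

s1 (pos 1,3,5,7): 1⊕0⊕1⊕1 = 1
s2 (pos 2,3,6,7): 0⊕0⊕0⊕1 = 1
s4 (pos 4,5,6,7): 0⊕1⊕0⊕1 = 0
Syndrome s4…s1 = 011 → error at position 3.
Flip position 3: 1000101 → 1010101
Read data bits from positions 3,5,6,7: 1101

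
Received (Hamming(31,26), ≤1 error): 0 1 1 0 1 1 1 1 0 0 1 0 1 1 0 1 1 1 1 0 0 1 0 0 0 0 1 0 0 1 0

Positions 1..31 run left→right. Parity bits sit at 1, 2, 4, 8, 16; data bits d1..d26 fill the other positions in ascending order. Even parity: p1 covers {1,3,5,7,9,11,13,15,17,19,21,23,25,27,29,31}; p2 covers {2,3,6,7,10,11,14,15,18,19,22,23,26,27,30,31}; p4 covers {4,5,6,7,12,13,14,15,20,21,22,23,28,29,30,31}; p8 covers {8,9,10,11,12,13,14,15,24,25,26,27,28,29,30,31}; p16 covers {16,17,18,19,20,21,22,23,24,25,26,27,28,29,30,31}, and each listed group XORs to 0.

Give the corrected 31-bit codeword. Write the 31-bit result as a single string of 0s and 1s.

s1 (pos 1,3,5,7,9,11,13,15,17,19,21,23,25,27,29,31): 0⊕1⊕1⊕1⊕0⊕1⊕1⊕0⊕1⊕1⊕0⊕0⊕0⊕1⊕0⊕0 = 0
s2 (pos 2,3,6,7,10,11,14,15,18,19,22,23,26,27,30,31): 1⊕1⊕1⊕1⊕0⊕1⊕1⊕0⊕1⊕1⊕1⊕0⊕0⊕1⊕1⊕0 = 1
s4 (pos 4,5,6,7,12,13,14,15,20,21,22,23,28,29,30,31): 0⊕1⊕1⊕1⊕0⊕1⊕1⊕0⊕0⊕0⊕1⊕0⊕0⊕0⊕1⊕0 = 1
s8 (pos 8,9,10,11,12,13,14,15,24,25,26,27,28,29,30,31): 1⊕0⊕0⊕1⊕0⊕1⊕1⊕0⊕0⊕0⊕0⊕1⊕0⊕0⊕1⊕0 = 0
s16 (pos 16,17,18,19,20,21,22,23,24,25,26,27,28,29,30,31): 1⊕1⊕1⊕1⊕0⊕0⊕1⊕0⊕0⊕0⊕0⊕1⊕0⊕0⊕1⊕0 = 1
Syndrome s16…s1 = 10110 → error at position 22.
Flip position 22: 0110111100101101111001000010010 → 0110111100101101111000000010010

0110111100101101111000000010010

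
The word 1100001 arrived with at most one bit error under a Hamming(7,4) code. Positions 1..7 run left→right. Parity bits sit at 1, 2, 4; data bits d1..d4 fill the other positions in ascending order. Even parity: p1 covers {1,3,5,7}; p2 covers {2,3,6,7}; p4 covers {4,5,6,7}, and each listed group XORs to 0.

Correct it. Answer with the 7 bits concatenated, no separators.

1101001

s1 (pos 1,3,5,7): 1⊕0⊕0⊕1 = 0
s2 (pos 2,3,6,7): 1⊕0⊕0⊕1 = 0
s4 (pos 4,5,6,7): 0⊕0⊕0⊕1 = 1
Syndrome s4…s1 = 100 → error at position 4.
Flip position 4: 1100001 → 1101001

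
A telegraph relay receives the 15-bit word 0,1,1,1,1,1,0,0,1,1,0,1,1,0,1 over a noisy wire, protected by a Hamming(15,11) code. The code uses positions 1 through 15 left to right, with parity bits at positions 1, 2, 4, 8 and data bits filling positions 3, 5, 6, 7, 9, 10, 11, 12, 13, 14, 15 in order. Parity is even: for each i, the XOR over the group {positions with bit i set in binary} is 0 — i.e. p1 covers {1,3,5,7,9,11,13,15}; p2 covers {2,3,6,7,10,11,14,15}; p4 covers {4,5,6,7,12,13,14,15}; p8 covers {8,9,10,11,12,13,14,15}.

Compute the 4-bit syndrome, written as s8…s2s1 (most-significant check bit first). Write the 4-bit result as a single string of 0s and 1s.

1011

s1 (pos 1,3,5,7,9,11,13,15): 0⊕1⊕1⊕0⊕1⊕0⊕1⊕1 = 1
s2 (pos 2,3,6,7,10,11,14,15): 1⊕1⊕1⊕0⊕1⊕0⊕0⊕1 = 1
s4 (pos 4,5,6,7,12,13,14,15): 1⊕1⊕1⊕0⊕1⊕1⊕0⊕1 = 0
s8 (pos 8,9,10,11,12,13,14,15): 0⊕1⊕1⊕0⊕1⊕1⊕0⊕1 = 1
Syndrome s8…s1 = 1011 → error at position 11.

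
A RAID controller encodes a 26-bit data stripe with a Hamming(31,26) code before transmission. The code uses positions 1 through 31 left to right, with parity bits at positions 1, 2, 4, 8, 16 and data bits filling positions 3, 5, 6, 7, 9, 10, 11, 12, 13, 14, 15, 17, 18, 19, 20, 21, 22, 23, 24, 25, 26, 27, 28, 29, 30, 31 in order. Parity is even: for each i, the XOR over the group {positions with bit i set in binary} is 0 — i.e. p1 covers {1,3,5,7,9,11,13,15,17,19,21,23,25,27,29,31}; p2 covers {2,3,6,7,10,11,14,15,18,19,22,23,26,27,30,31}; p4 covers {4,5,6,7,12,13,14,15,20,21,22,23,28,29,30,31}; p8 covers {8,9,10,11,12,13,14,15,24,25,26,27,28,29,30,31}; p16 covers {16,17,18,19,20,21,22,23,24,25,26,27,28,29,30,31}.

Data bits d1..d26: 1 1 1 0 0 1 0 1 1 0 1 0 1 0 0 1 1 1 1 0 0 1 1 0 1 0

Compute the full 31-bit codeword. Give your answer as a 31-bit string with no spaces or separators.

Place data at non-parity positions: p1 p2 1 p4 1 1 0 p8 0 1 0 1 1 0 1 p16 0 1 0 0 1 1 1 1 0 0 1 1 0 1 0
p1 (pos 1,3,5,7,9,11,13,15,17,19,21,23,25,27,29,31): XOR of data positions = 1⊕1⊕0⊕0⊕0⊕1⊕1⊕0⊕0⊕1⊕1⊕0⊕1⊕0⊕0 = 1
p2 (pos 2,3,6,7,10,11,14,15,18,19,22,23,26,27,30,31): XOR of data positions = 1⊕1⊕0⊕1⊕0⊕0⊕1⊕1⊕0⊕1⊕1⊕0⊕1⊕1⊕0 = 1
p4 (pos 4,5,6,7,12,13,14,15,20,21,22,23,28,29,30,31): XOR of data positions = 1⊕1⊕0⊕1⊕1⊕0⊕1⊕0⊕1⊕1⊕1⊕1⊕0⊕1⊕0 = 0
p8 (pos 8,9,10,11,12,13,14,15,24,25,26,27,28,29,30,31): XOR of data positions = 0⊕1⊕0⊕1⊕1⊕0⊕1⊕1⊕0⊕0⊕1⊕1⊕0⊕1⊕0 = 0
p16 (pos 16,17,18,19,20,21,22,23,24,25,26,27,28,29,30,31): XOR of data positions = 0⊕1⊕0⊕0⊕1⊕1⊕1⊕1⊕0⊕0⊕1⊕1⊕0⊕1⊕0 = 0
Codeword: 1110110001011010010011110011010

1110110001011010010011110011010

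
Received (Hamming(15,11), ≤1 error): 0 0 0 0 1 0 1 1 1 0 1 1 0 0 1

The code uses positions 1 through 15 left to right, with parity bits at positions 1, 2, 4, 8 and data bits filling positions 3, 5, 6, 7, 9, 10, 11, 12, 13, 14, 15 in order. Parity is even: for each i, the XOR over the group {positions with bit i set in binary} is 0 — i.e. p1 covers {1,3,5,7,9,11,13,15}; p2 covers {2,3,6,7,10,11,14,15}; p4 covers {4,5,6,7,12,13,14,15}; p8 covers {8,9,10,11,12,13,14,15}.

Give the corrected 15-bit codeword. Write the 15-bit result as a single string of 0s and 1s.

s1 (pos 1,3,5,7,9,11,13,15): 0⊕0⊕1⊕1⊕1⊕1⊕0⊕1 = 1
s2 (pos 2,3,6,7,10,11,14,15): 0⊕0⊕0⊕1⊕0⊕1⊕0⊕1 = 1
s4 (pos 4,5,6,7,12,13,14,15): 0⊕1⊕0⊕1⊕1⊕0⊕0⊕1 = 0
s8 (pos 8,9,10,11,12,13,14,15): 1⊕1⊕0⊕1⊕1⊕0⊕0⊕1 = 1
Syndrome s8…s1 = 1011 → error at position 11.
Flip position 11: 000010111011001 → 000010111001001

000010111001001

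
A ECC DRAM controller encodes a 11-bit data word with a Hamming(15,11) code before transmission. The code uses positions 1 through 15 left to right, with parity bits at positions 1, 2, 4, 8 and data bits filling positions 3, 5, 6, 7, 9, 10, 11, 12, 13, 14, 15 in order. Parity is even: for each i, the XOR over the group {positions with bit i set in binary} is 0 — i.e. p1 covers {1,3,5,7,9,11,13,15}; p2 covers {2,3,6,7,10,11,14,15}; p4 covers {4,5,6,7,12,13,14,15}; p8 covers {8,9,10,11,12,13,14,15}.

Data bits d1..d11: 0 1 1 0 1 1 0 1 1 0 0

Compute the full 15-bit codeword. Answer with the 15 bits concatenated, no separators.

100011001101100

Place data at non-parity positions: p1 p2 0 p4 1 1 0 p8 1 1 0 1 1 0 0
p1 (pos 1,3,5,7,9,11,13,15): XOR of data positions = 0⊕1⊕0⊕1⊕0⊕1⊕0 = 1
p2 (pos 2,3,6,7,10,11,14,15): XOR of data positions = 0⊕1⊕0⊕1⊕0⊕0⊕0 = 0
p4 (pos 4,5,6,7,12,13,14,15): XOR of data positions = 1⊕1⊕0⊕1⊕1⊕0⊕0 = 0
p8 (pos 8,9,10,11,12,13,14,15): XOR of data positions = 1⊕1⊕0⊕1⊕1⊕0⊕0 = 0
Codeword: 100011001101100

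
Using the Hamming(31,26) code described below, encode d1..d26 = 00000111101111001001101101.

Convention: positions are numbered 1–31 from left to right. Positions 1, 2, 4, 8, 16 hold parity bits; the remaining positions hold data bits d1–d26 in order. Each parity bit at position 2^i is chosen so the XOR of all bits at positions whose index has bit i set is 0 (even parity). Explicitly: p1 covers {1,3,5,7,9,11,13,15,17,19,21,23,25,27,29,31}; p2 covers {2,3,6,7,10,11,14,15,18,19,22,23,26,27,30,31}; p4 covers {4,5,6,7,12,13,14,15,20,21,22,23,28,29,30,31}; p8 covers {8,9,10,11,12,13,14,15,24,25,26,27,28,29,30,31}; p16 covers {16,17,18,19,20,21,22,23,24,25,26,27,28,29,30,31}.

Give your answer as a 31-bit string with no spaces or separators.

0001000001111011111001001101101

Place data at non-parity positions: p1 p2 0 p4 0 0 0 p8 0 1 1 1 1 0 1 p16 1 1 1 0 0 1 0 0 1 1 0 1 1 0 1
p1 (pos 1,3,5,7,9,11,13,15,17,19,21,23,25,27,29,31): XOR of data positions = 0⊕0⊕0⊕0⊕1⊕1⊕1⊕1⊕1⊕0⊕0⊕1⊕0⊕1⊕1 = 0
p2 (pos 2,3,6,7,10,11,14,15,18,19,22,23,26,27,30,31): XOR of data positions = 0⊕0⊕0⊕1⊕1⊕0⊕1⊕1⊕1⊕1⊕0⊕1⊕0⊕0⊕1 = 0
p4 (pos 4,5,6,7,12,13,14,15,20,21,22,23,28,29,30,31): XOR of data positions = 0⊕0⊕0⊕1⊕1⊕0⊕1⊕0⊕0⊕1⊕0⊕1⊕1⊕0⊕1 = 1
p8 (pos 8,9,10,11,12,13,14,15,24,25,26,27,28,29,30,31): XOR of data positions = 0⊕1⊕1⊕1⊕1⊕0⊕1⊕0⊕1⊕1⊕0⊕1⊕1⊕0⊕1 = 0
p16 (pos 16,17,18,19,20,21,22,23,24,25,26,27,28,29,30,31): XOR of data positions = 1⊕1⊕1⊕0⊕0⊕1⊕0⊕0⊕1⊕1⊕0⊕1⊕1⊕0⊕1 = 1
Codeword: 0001000001111011111001001101101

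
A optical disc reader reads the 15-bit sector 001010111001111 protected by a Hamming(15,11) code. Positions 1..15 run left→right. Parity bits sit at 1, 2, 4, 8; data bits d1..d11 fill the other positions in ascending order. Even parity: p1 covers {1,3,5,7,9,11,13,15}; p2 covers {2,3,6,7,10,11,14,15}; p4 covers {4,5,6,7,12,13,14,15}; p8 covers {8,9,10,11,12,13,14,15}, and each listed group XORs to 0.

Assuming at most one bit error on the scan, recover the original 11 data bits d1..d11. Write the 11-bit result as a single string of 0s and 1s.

11011001111

s1 (pos 1,3,5,7,9,11,13,15): 0⊕1⊕1⊕1⊕1⊕0⊕1⊕1 = 0
s2 (pos 2,3,6,7,10,11,14,15): 0⊕1⊕0⊕1⊕0⊕0⊕1⊕1 = 0
s4 (pos 4,5,6,7,12,13,14,15): 0⊕1⊕0⊕1⊕1⊕1⊕1⊕1 = 0
s8 (pos 8,9,10,11,12,13,14,15): 1⊕1⊕0⊕0⊕1⊕1⊕1⊕1 = 0
Syndrome s8…s1 = 0000 → no error.
Read data bits from positions 3,5,6,7,9,10,11,12,13,14,15: 11011001111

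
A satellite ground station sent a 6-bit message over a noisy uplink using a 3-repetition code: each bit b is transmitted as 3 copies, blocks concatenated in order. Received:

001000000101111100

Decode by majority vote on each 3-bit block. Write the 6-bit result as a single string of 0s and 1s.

Block 1 (001): 1 one → 0
Block 2 (000): 0 ones → 0
Block 3 (000): 0 ones → 0
Block 4 (101): 2 ones → 1
Block 5 (111): 3 ones → 1
Block 6 (100): 1 one → 0

000110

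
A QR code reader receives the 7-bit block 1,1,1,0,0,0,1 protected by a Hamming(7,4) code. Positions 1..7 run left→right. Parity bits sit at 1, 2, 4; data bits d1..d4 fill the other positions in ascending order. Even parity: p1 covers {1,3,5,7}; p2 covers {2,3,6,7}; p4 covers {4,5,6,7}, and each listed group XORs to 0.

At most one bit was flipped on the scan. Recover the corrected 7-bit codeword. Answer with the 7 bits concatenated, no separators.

s1 (pos 1,3,5,7): 1⊕1⊕0⊕1 = 1
s2 (pos 2,3,6,7): 1⊕1⊕0⊕1 = 1
s4 (pos 4,5,6,7): 0⊕0⊕0⊕1 = 1
Syndrome s4…s1 = 111 → error at position 7.
Flip position 7: 1110001 → 1110000

1110000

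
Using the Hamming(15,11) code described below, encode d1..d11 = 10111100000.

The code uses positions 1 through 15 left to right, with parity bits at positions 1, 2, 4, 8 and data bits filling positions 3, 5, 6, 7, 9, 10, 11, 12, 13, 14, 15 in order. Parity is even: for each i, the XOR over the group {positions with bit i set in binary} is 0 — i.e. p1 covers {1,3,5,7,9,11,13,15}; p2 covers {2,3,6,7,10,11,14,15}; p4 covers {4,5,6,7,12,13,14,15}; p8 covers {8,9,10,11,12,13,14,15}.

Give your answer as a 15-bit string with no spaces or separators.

101001101100000

Place data at non-parity positions: p1 p2 1 p4 0 1 1 p8 1 1 0 0 0 0 0
p1 (pos 1,3,5,7,9,11,13,15): XOR of data positions = 1⊕0⊕1⊕1⊕0⊕0⊕0 = 1
p2 (pos 2,3,6,7,10,11,14,15): XOR of data positions = 1⊕1⊕1⊕1⊕0⊕0⊕0 = 0
p4 (pos 4,5,6,7,12,13,14,15): XOR of data positions = 0⊕1⊕1⊕0⊕0⊕0⊕0 = 0
p8 (pos 8,9,10,11,12,13,14,15): XOR of data positions = 1⊕1⊕0⊕0⊕0⊕0⊕0 = 0
Codeword: 101001101100000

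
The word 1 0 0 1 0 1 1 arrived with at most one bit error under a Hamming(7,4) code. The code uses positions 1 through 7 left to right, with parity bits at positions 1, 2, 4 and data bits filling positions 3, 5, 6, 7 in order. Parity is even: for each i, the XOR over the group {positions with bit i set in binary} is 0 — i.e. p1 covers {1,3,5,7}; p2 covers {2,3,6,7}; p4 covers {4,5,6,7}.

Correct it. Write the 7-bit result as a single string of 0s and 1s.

1000011

s1 (pos 1,3,5,7): 1⊕0⊕0⊕1 = 0
s2 (pos 2,3,6,7): 0⊕0⊕1⊕1 = 0
s4 (pos 4,5,6,7): 1⊕0⊕1⊕1 = 1
Syndrome s4…s1 = 100 → error at position 4.
Flip position 4: 1001011 → 1000011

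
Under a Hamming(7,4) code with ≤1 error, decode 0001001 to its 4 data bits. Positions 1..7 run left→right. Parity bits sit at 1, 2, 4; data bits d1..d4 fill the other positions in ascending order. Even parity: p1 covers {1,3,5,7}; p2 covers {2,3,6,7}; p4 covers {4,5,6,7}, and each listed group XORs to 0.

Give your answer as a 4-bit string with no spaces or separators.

s1 (pos 1,3,5,7): 0⊕0⊕0⊕1 = 1
s2 (pos 2,3,6,7): 0⊕0⊕0⊕1 = 1
s4 (pos 4,5,6,7): 1⊕0⊕0⊕1 = 0
Syndrome s4…s1 = 011 → error at position 3.
Flip position 3: 0001001 → 0011001
Read data bits from positions 3,5,6,7: 1001

1001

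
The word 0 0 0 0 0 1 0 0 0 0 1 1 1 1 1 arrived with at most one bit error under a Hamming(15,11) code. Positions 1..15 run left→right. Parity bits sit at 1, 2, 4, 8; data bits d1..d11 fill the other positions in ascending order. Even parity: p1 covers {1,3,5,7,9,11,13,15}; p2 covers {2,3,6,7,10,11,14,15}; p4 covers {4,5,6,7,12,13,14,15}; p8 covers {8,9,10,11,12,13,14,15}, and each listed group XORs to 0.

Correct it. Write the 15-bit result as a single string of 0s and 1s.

s1 (pos 1,3,5,7,9,11,13,15): 0⊕0⊕0⊕0⊕0⊕1⊕1⊕1 = 1
s2 (pos 2,3,6,7,10,11,14,15): 0⊕0⊕1⊕0⊕0⊕1⊕1⊕1 = 0
s4 (pos 4,5,6,7,12,13,14,15): 0⊕0⊕1⊕0⊕1⊕1⊕1⊕1 = 1
s8 (pos 8,9,10,11,12,13,14,15): 0⊕0⊕0⊕1⊕1⊕1⊕1⊕1 = 1
Syndrome s8…s1 = 1101 → error at position 13.
Flip position 13: 000001000011111 → 000001000011011

000001000011011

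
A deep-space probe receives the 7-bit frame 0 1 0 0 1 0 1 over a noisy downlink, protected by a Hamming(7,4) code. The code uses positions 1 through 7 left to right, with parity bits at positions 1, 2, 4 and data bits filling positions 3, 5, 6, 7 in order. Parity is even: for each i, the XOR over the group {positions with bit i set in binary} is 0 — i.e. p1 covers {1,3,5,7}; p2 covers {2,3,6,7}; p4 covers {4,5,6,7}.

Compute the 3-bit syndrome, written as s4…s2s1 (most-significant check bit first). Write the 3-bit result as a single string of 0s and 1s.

000

s1 (pos 1,3,5,7): 0⊕0⊕1⊕1 = 0
s2 (pos 2,3,6,7): 1⊕0⊕0⊕1 = 0
s4 (pos 4,5,6,7): 0⊕1⊕0⊕1 = 0
Syndrome s4…s1 = 000 → no error.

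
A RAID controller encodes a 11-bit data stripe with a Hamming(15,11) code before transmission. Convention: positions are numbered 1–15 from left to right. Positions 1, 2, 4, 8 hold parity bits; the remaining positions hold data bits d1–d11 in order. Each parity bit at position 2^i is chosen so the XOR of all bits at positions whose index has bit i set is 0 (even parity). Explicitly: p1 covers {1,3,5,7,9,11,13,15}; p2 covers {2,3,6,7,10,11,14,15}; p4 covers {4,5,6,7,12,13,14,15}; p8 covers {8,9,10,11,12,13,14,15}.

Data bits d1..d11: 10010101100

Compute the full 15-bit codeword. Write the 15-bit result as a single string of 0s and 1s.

111100110101100

Place data at non-parity positions: p1 p2 1 p4 0 0 1 p8 0 1 0 1 1 0 0
p1 (pos 1,3,5,7,9,11,13,15): XOR of data positions = 1⊕0⊕1⊕0⊕0⊕1⊕0 = 1
p2 (pos 2,3,6,7,10,11,14,15): XOR of data positions = 1⊕0⊕1⊕1⊕0⊕0⊕0 = 1
p4 (pos 4,5,6,7,12,13,14,15): XOR of data positions = 0⊕0⊕1⊕1⊕1⊕0⊕0 = 1
p8 (pos 8,9,10,11,12,13,14,15): XOR of data positions = 0⊕1⊕0⊕1⊕1⊕0⊕0 = 1
Codeword: 111100110101100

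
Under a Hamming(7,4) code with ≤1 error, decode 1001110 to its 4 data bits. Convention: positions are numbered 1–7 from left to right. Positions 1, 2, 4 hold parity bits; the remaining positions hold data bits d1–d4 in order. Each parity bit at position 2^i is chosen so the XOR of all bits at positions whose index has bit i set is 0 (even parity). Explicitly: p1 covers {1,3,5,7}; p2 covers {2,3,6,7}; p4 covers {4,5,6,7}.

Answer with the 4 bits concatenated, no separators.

s1 (pos 1,3,5,7): 1⊕0⊕1⊕0 = 0
s2 (pos 2,3,6,7): 0⊕0⊕1⊕0 = 1
s4 (pos 4,5,6,7): 1⊕1⊕1⊕0 = 1
Syndrome s4…s1 = 110 → error at position 6.
Flip position 6: 1001110 → 1001100
Read data bits from positions 3,5,6,7: 0100

0100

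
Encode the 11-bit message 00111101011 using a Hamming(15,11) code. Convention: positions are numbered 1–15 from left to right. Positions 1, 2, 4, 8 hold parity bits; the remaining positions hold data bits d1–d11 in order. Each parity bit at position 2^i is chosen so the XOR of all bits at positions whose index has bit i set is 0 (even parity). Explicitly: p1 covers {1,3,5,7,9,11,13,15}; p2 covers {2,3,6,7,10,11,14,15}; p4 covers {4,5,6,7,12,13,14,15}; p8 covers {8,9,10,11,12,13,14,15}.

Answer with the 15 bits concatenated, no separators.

Place data at non-parity positions: p1 p2 0 p4 0 1 1 p8 1 1 0 1 0 1 1
p1 (pos 1,3,5,7,9,11,13,15): XOR of data positions = 0⊕0⊕1⊕1⊕0⊕0⊕1 = 1
p2 (pos 2,3,6,7,10,11,14,15): XOR of data positions = 0⊕1⊕1⊕1⊕0⊕1⊕1 = 1
p4 (pos 4,5,6,7,12,13,14,15): XOR of data positions = 0⊕1⊕1⊕1⊕0⊕1⊕1 = 1
p8 (pos 8,9,10,11,12,13,14,15): XOR of data positions = 1⊕1⊕0⊕1⊕0⊕1⊕1 = 1
Codeword: 110101111101011

110101111101011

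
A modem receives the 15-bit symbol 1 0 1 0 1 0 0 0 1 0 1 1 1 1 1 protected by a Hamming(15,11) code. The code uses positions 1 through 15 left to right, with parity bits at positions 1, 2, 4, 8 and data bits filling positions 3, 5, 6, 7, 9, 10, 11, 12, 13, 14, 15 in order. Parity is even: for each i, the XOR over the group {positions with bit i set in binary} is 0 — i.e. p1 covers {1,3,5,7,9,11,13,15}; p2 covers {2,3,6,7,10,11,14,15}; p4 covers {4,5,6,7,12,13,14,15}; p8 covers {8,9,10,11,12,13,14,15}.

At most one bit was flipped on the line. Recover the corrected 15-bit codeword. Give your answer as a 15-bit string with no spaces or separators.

101000001011111

s1 (pos 1,3,5,7,9,11,13,15): 1⊕1⊕1⊕0⊕1⊕1⊕1⊕1 = 1
s2 (pos 2,3,6,7,10,11,14,15): 0⊕1⊕0⊕0⊕0⊕1⊕1⊕1 = 0
s4 (pos 4,5,6,7,12,13,14,15): 0⊕1⊕0⊕0⊕1⊕1⊕1⊕1 = 1
s8 (pos 8,9,10,11,12,13,14,15): 0⊕1⊕0⊕1⊕1⊕1⊕1⊕1 = 0
Syndrome s8…s1 = 0101 → error at position 5.
Flip position 5: 101010001011111 → 101000001011111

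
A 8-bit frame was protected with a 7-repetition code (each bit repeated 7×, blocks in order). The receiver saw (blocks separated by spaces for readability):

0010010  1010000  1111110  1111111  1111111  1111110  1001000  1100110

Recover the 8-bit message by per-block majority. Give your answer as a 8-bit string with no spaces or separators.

00111101

Block 1 (0010010): 2 ones → 0
Block 2 (1010000): 2 ones → 0
Block 3 (1111110): 6 ones → 1
Block 4 (1111111): 7 ones → 1
Block 5 (1111111): 7 ones → 1
Block 6 (1111110): 6 ones → 1
Block 7 (1001000): 2 ones → 0
Block 8 (1100110): 4 ones → 1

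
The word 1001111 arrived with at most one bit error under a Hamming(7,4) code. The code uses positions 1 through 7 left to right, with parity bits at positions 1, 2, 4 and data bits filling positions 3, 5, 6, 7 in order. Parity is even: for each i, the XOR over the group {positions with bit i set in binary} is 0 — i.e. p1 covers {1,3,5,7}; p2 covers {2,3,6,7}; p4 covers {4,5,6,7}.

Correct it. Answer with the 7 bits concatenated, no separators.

s1 (pos 1,3,5,7): 1⊕0⊕1⊕1 = 1
s2 (pos 2,3,6,7): 0⊕0⊕1⊕1 = 0
s4 (pos 4,5,6,7): 1⊕1⊕1⊕1 = 0
Syndrome s4…s1 = 001 → error at position 1.
Flip position 1: 1001111 → 0001111

0001111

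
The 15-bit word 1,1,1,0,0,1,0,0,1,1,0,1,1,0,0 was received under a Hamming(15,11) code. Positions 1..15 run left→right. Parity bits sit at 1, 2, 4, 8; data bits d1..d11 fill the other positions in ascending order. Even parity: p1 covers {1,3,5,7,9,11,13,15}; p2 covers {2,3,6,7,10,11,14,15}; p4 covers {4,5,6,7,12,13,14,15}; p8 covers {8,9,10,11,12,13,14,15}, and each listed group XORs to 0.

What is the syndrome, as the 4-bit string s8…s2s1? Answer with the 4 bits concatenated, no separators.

s1 (pos 1,3,5,7,9,11,13,15): 1⊕1⊕0⊕0⊕1⊕0⊕1⊕0 = 0
s2 (pos 2,3,6,7,10,11,14,15): 1⊕1⊕1⊕0⊕1⊕0⊕0⊕0 = 0
s4 (pos 4,5,6,7,12,13,14,15): 0⊕0⊕1⊕0⊕1⊕1⊕0⊕0 = 1
s8 (pos 8,9,10,11,12,13,14,15): 0⊕1⊕1⊕0⊕1⊕1⊕0⊕0 = 0
Syndrome s8…s1 = 0100 → error at position 4.

0100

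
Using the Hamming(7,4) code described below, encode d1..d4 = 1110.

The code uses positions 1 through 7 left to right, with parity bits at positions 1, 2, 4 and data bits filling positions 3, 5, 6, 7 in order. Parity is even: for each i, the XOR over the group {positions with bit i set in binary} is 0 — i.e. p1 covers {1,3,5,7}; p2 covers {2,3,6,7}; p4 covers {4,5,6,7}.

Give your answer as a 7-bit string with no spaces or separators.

Place data at non-parity positions: p1 p2 1 p4 1 1 0
p1 (pos 1,3,5,7): XOR of data positions = 1⊕1⊕0 = 0
p2 (pos 2,3,6,7): XOR of data positions = 1⊕1⊕0 = 0
p4 (pos 4,5,6,7): XOR of data positions = 1⊕1⊕0 = 0
Codeword: 0010110

0010110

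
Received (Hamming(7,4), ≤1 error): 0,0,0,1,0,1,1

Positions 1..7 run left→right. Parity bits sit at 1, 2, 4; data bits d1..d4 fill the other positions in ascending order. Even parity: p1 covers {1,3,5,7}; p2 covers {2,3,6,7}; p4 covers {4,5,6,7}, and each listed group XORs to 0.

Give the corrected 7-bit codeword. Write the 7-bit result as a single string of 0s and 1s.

s1 (pos 1,3,5,7): 0⊕0⊕0⊕1 = 1
s2 (pos 2,3,6,7): 0⊕0⊕1⊕1 = 0
s4 (pos 4,5,6,7): 1⊕0⊕1⊕1 = 1
Syndrome s4…s1 = 101 → error at position 5.
Flip position 5: 0001011 → 0001111

0001111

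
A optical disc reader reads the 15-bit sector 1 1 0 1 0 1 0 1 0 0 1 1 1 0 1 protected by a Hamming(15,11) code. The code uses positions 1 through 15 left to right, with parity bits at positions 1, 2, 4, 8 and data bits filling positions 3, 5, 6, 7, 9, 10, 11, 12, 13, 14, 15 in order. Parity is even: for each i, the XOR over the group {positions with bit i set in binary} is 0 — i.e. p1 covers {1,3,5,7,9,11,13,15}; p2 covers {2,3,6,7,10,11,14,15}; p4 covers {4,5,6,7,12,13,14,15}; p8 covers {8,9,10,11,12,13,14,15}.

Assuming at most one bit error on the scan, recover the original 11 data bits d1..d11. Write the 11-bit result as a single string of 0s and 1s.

s1 (pos 1,3,5,7,9,11,13,15): 1⊕0⊕0⊕0⊕0⊕1⊕1⊕1 = 0
s2 (pos 2,3,6,7,10,11,14,15): 1⊕0⊕1⊕0⊕0⊕1⊕0⊕1 = 0
s4 (pos 4,5,6,7,12,13,14,15): 1⊕0⊕1⊕0⊕1⊕1⊕0⊕1 = 1
s8 (pos 8,9,10,11,12,13,14,15): 1⊕0⊕0⊕1⊕1⊕1⊕0⊕1 = 1
Syndrome s8…s1 = 1100 → error at position 12.
Flip position 12: 110101010011101 → 110101010010101
Read data bits from positions 3,5,6,7,9,10,11,12,13,14,15: 00100010101

00100010101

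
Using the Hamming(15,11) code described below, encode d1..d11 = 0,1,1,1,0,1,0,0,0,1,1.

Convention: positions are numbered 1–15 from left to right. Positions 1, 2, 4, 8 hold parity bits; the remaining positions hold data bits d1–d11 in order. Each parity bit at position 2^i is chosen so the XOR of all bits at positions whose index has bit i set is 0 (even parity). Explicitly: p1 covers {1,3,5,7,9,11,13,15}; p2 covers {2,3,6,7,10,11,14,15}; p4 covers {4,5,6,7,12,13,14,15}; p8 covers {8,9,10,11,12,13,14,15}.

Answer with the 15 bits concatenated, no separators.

Place data at non-parity positions: p1 p2 0 p4 1 1 1 p8 0 1 0 0 0 1 1
p1 (pos 1,3,5,7,9,11,13,15): XOR of data positions = 0⊕1⊕1⊕0⊕0⊕0⊕1 = 1
p2 (pos 2,3,6,7,10,11,14,15): XOR of data positions = 0⊕1⊕1⊕1⊕0⊕1⊕1 = 1
p4 (pos 4,5,6,7,12,13,14,15): XOR of data positions = 1⊕1⊕1⊕0⊕0⊕1⊕1 = 1
p8 (pos 8,9,10,11,12,13,14,15): XOR of data positions = 0⊕1⊕0⊕0⊕0⊕1⊕1 = 1
Codeword: 110111110100011

110111110100011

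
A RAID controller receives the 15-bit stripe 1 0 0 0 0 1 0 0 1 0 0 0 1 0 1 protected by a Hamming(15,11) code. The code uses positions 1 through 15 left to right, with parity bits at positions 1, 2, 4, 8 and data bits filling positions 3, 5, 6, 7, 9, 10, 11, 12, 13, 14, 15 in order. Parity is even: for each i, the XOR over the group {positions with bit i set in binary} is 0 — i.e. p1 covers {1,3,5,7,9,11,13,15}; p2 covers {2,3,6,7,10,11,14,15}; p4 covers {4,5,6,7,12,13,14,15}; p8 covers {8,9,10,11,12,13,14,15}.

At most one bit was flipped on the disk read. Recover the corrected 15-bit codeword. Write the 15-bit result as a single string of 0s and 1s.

100001001001101

s1 (pos 1,3,5,7,9,11,13,15): 1⊕0⊕0⊕0⊕1⊕0⊕1⊕1 = 0
s2 (pos 2,3,6,7,10,11,14,15): 0⊕0⊕1⊕0⊕0⊕0⊕0⊕1 = 0
s4 (pos 4,5,6,7,12,13,14,15): 0⊕0⊕1⊕0⊕0⊕1⊕0⊕1 = 1
s8 (pos 8,9,10,11,12,13,14,15): 0⊕1⊕0⊕0⊕0⊕1⊕0⊕1 = 1
Syndrome s8…s1 = 1100 → error at position 12.
Flip position 12: 100001001000101 → 100001001001101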